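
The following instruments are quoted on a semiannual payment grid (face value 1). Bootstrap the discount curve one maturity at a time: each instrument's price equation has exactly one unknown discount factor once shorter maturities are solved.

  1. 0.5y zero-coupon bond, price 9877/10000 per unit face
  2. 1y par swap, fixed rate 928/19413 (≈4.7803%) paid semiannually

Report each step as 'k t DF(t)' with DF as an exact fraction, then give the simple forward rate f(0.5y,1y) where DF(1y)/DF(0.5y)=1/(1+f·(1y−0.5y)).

step 1 [0.5y] zero: DF = P = 9877/10000 ≈ 0.987700
step 2 [1y] swap r/2=464/19413: DF=(1 − 464/19413·(0.987700))/(1+464/19413) = 596/625 ≈ 0.953600

1 1/2 9877/10000
2 1 596/625
f(0.5y,1y) = ((9877/10000)/(596/625) − 1)/(1/2) = 341/4768 ≈ 7.1518%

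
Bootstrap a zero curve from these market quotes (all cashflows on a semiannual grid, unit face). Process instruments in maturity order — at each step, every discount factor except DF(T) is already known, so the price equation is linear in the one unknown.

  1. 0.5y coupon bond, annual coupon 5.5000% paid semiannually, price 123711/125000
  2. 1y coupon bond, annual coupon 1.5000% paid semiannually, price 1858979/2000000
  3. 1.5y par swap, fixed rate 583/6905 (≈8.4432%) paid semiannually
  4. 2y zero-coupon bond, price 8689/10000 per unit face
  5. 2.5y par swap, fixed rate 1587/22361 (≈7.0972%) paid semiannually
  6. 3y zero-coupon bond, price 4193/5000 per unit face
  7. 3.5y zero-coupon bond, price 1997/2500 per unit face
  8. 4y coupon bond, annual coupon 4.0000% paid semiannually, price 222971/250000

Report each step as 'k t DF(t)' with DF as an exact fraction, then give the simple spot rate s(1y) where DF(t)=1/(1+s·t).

1 1/2 602/625
2 1 4577/5000
3 3/2 4417/5000
4 2 8689/10000
5 5/2 8413/10000
6 3 4193/5000
7 7/2 1997/2500
8 4 3773/5000
s(1y) = (1/(4577/5000) − 1)/(1) = 423/4577 ≈ 9.2419%

step 1 [0.5y] bond c/2=11/400: DF=(123711/125000 − 11/400·(0))/(1+11/400) = 602/625 ≈ 0.963200
step 2 [1y] bond c/2=3/400: DF=(1858979/2000000 − 3/400·(0.963200))/(1+3/400) = 4577/5000 ≈ 0.915400
step 3 [1.5y] swap r/2=583/13810: DF=(1 − 583/13810·(0.963200+0.915400))/(1+583/13810) = 4417/5000 ≈ 0.883400
step 4 [2y] zero: DF = P = 8689/10000 ≈ 0.868900
step 5 [2.5y] swap r/2=1587/44722: DF=(1 − 1587/44722·(0.963200+0.915400+0.883400+0.868900))/(1+1587/44722) = 8413/10000 ≈ 0.841300
step 6 [3y] zero: DF = P = 4193/5000 ≈ 0.838600
step 7 [3.5y] zero: DF = P = 1997/2500 ≈ 0.798800
step 8 [4y] bond c/2=1/50: DF=(222971/250000 − 1/50·(0.963200+0.915400+0.883400+0.868900+0.841300+0.838600+0.798800))/(1+1/50) = 3773/5000 ≈ 0.754600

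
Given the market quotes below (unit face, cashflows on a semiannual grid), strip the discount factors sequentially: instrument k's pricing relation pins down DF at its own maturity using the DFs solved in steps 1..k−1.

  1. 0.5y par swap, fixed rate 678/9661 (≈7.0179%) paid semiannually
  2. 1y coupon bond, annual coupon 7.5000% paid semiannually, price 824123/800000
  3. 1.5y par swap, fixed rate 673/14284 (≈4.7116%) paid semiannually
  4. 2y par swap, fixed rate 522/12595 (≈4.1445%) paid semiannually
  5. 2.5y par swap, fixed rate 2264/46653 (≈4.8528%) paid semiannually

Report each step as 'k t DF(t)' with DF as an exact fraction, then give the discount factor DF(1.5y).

step 1 [0.5y] swap r/2=339/9661: DF=(1 − 339/9661·(0))/(1+339/9661) = 9661/10000 ≈ 0.966100
step 2 [1y] bond c/2=3/80: DF=(824123/800000 − 3/80·(0.966100))/(1+3/80) = 479/500 ≈ 0.958000
step 3 [1.5y] swap r/2=673/28568: DF=(1 − 673/28568·(0.966100+0.958000))/(1+673/28568) = 9327/10000 ≈ 0.932700
step 4 [2y] swap r/2=261/12595: DF=(1 − 261/12595·(0.966100+0.958000+0.932700))/(1+261/12595) = 9217/10000 ≈ 0.921700
step 5 [2.5y] swap r/2=1132/46653: DF=(1 − 1132/46653·(0.966100+0.958000+0.932700+0.921700))/(1+1132/46653) = 2217/2500 ≈ 0.886800

1 1/2 9661/10000
2 1 479/500
3 3/2 9327/10000
4 2 9217/10000
5 5/2 2217/2500
DF(1.5y) = 9327/10000 ≈ 0.932700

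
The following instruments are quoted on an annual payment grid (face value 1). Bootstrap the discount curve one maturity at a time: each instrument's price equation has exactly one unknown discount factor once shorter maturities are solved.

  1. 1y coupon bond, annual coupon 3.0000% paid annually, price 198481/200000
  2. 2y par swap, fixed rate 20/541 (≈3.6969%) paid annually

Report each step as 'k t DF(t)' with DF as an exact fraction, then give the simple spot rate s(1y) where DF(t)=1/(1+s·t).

1 1 1927/2000
2 2 93/100
s(1y) = (1/(1927/2000) − 1)/(1) = 73/1927 ≈ 3.7883%

step 1 [1y] bond c/1=3/100: DF=(198481/200000 − 3/100·(0))/(1+3/100) = 1927/2000 ≈ 0.963500
step 2 [2y] swap r/1=20/541: DF=(1 − 20/541·(0.963500))/(1+20/541) = 93/100 ≈ 0.930000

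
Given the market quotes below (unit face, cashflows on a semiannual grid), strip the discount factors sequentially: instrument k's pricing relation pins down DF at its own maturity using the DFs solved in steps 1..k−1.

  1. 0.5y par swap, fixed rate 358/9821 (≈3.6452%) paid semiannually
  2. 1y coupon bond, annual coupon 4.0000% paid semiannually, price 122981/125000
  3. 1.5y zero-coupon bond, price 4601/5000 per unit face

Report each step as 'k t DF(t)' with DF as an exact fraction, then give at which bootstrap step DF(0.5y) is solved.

step 1 [0.5y] swap r/2=179/9821: DF=(1 − 179/9821·(0))/(1+179/9821) = 9821/10000 ≈ 0.982100
step 2 [1y] bond c/2=1/50: DF=(122981/125000 − 1/50·(0.982100))/(1+1/50) = 9453/10000 ≈ 0.945300
step 3 [1.5y] zero: DF = P = 4601/5000 ≈ 0.920200

1 1/2 9821/10000
2 1 9453/10000
3 3/2 4601/5000
DF(0.5y) is solved at step 1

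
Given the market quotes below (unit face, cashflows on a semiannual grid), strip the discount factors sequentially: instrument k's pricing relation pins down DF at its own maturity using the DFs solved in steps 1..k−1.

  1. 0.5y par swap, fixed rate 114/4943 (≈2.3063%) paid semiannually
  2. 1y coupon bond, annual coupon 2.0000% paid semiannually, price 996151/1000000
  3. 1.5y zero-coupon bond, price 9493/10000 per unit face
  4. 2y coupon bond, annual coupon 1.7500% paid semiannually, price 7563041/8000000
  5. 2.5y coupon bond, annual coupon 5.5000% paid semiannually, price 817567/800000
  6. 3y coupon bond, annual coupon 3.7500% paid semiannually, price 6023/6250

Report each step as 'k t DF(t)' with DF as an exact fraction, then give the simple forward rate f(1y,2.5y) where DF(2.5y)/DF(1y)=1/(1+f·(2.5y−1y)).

1 1/2 4943/5000
2 1 1953/2000
3 3/2 9493/10000
4 2 9119/10000
5 5/2 4461/5000
6 3 8591/10000
f(1y,2.5y) = ((1953/2000)/(4461/5000) − 1)/(3/2) = 281/4461 ≈ 6.2990%

step 1 [0.5y] swap r/2=57/4943: DF=(1 − 57/4943·(0))/(1+57/4943) = 4943/5000 ≈ 0.988600
step 2 [1y] bond c/2=1/100: DF=(996151/1000000 − 1/100·(0.988600))/(1+1/100) = 1953/2000 ≈ 0.976500
step 3 [1.5y] zero: DF = P = 9493/10000 ≈ 0.949300
step 4 [2y] bond c/2=7/800: DF=(7563041/8000000 − 7/800·(0.988600+0.976500+0.949300))/(1+7/800) = 9119/10000 ≈ 0.911900
step 5 [2.5y] bond c/2=11/400: DF=(817567/800000 − 11/400·(0.988600+0.976500+0.949300+0.911900))/(1+11/400) = 4461/5000 ≈ 0.892200
step 6 [3y] bond c/2=3/160: DF=(6023/6250 − 3/160·(0.988600+0.976500+0.949300+0.911900+0.892200))/(1+3/160) = 8591/10000 ≈ 0.859100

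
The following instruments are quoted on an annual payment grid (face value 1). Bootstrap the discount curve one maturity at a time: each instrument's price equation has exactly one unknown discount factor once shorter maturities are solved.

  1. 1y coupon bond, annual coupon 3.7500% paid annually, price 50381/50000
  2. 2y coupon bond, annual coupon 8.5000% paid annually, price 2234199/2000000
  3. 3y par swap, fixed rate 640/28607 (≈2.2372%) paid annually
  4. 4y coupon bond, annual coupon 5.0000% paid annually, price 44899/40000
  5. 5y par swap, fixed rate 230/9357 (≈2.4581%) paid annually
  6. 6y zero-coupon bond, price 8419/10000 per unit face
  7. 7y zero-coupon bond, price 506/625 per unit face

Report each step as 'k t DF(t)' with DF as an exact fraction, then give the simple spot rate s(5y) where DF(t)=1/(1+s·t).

step 1 [1y] bond c/1=3/80: DF=(50381/50000 − 3/80·(0))/(1+3/80) = 607/625 ≈ 0.971200
step 2 [2y] bond c/1=17/200: DF=(2234199/2000000 − 17/200·(0.971200))/(1+17/200) = 1907/2000 ≈ 0.953500
step 3 [3y] swap r/1=640/28607: DF=(1 − 640/28607·(0.971200+0.953500))/(1+640/28607) = 117/125 ≈ 0.936000
step 4 [4y] bond c/1=1/20: DF=(44899/40000 − 1/20·(0.971200+0.953500+0.936000))/(1+1/20) = 583/625 ≈ 0.932800
step 5 [5y] swap r/1=230/9357: DF=(1 − 230/9357·(0.971200+0.953500+0.936000+0.932800))/(1+230/9357) = 177/200 ≈ 0.885000
step 6 [6y] zero: DF = P = 8419/10000 ≈ 0.841900
step 7 [7y] zero: DF = P = 506/625 ≈ 0.809600

1 1 607/625
2 2 1907/2000
3 3 117/125
4 4 583/625
5 5 177/200
6 6 8419/10000
7 7 506/625
s(5y) = (1/(177/200) − 1)/(5) = 23/885 ≈ 2.5989%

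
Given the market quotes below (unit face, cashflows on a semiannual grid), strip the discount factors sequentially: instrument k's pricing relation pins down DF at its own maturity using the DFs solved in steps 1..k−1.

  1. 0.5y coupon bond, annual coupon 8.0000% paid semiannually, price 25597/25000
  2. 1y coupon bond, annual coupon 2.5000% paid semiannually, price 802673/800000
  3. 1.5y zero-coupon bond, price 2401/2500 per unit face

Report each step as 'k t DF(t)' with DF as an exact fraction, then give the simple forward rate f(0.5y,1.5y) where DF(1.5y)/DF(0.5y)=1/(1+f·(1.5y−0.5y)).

1 1/2 1969/2000
2 1 2447/2500
3 3/2 2401/2500
f(0.5y,1.5y) = ((1969/2000)/(2401/2500) − 1)/(1) = 241/9604 ≈ 2.5094%

step 1 [0.5y] bond c/2=1/25: DF=(25597/25000 − 1/25·(0))/(1+1/25) = 1969/2000 ≈ 0.984500
step 2 [1y] bond c/2=1/80: DF=(802673/800000 − 1/80·(0.984500))/(1+1/80) = 2447/2500 ≈ 0.978800
step 3 [1.5y] zero: DF = P = 2401/2500 ≈ 0.960400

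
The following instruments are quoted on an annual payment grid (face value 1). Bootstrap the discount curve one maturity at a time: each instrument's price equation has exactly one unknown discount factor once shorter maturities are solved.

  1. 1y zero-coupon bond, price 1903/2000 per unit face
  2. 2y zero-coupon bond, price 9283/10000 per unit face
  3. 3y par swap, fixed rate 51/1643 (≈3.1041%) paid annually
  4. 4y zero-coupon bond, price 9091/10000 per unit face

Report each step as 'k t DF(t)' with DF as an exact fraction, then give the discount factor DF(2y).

step 1 [1y] zero: DF = P = 1903/2000 ≈ 0.951500
step 2 [2y] zero: DF = P = 9283/10000 ≈ 0.928300
step 3 [3y] swap r/1=51/1643: DF=(1 − 51/1643·(0.951500+0.928300))/(1+51/1643) = 9133/10000 ≈ 0.913300
step 4 [4y] zero: DF = P = 9091/10000 ≈ 0.909100

1 1 1903/2000
2 2 9283/10000
3 3 9133/10000
4 4 9091/10000
DF(2y) = 9283/10000 ≈ 0.928300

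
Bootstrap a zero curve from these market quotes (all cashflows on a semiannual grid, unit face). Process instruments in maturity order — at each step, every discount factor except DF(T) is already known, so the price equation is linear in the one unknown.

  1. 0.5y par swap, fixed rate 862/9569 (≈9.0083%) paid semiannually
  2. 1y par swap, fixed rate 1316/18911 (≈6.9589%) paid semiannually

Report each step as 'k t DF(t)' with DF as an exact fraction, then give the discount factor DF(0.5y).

step 1 [0.5y] swap r/2=431/9569: DF=(1 − 431/9569·(0))/(1+431/9569) = 9569/10000 ≈ 0.956900
step 2 [1y] swap r/2=658/18911: DF=(1 − 658/18911·(0.956900))/(1+658/18911) = 4671/5000 ≈ 0.934200

1 1/2 9569/10000
2 1 4671/5000
DF(0.5y) = 9569/10000 ≈ 0.956900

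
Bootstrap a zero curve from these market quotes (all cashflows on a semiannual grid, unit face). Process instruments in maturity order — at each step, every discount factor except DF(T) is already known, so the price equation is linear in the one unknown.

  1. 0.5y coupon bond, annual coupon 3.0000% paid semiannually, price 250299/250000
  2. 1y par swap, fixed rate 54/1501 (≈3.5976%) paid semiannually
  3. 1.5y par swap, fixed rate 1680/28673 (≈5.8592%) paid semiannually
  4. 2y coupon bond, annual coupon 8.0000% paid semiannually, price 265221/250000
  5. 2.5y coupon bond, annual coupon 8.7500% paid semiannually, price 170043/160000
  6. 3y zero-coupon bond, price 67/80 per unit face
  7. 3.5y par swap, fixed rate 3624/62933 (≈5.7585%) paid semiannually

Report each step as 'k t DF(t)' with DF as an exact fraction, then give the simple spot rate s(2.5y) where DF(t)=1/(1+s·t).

1 1/2 1233/1250
2 1 9649/10000
3 3/2 229/250
4 2 4549/5000
5 5/2 8599/10000
6 3 67/80
7 7/2 2047/2500
s(2.5y) = (1/(8599/10000) − 1)/(5/2) = 2802/42995 ≈ 6.5170%

step 1 [0.5y] bond c/2=3/200: DF=(250299/250000 − 3/200·(0))/(1+3/200) = 1233/1250 ≈ 0.986400
step 2 [1y] swap r/2=27/1501: DF=(1 − 27/1501·(0.986400))/(1+27/1501) = 9649/10000 ≈ 0.964900
step 3 [1.5y] swap r/2=840/28673: DF=(1 − 840/28673·(0.986400+0.964900))/(1+840/28673) = 229/250 ≈ 0.916000
step 4 [2y] bond c/2=1/25: DF=(265221/250000 − 1/25·(0.986400+0.964900+0.916000))/(1+1/25) = 4549/5000 ≈ 0.909800
step 5 [2.5y] bond c/2=7/160: DF=(170043/160000 − 7/160·(0.986400+0.964900+0.916000+0.909800))/(1+7/160) = 8599/10000 ≈ 0.859900
step 6 [3y] zero: DF = P = 67/80 ≈ 0.837500
step 7 [3.5y] swap r/2=1812/62933: DF=(1 − 1812/62933·(0.986400+0.964900+0.916000+0.909800+0.859900+0.837500))/(1+1812/62933) = 2047/2500 ≈ 0.818800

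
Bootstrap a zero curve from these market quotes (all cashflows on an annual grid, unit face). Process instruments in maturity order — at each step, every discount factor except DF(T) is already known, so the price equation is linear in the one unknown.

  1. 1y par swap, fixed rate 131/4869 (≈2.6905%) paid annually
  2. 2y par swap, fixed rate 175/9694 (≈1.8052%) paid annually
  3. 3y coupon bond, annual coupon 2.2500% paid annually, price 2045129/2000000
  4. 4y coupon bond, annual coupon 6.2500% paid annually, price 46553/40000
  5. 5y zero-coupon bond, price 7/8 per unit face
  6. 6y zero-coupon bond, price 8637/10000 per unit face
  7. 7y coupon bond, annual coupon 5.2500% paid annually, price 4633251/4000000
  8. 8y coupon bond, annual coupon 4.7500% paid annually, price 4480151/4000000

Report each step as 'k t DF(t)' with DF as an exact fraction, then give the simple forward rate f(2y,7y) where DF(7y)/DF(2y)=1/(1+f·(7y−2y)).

1 1 4869/5000
2 2 193/200
3 3 4787/5000
4 4 37/40
5 5 7/8
6 6 8637/10000
7 7 1029/1250
8 8 3899/5000
f(2y,7y) = ((193/200)/(1029/1250) − 1)/(5) = 709/20580 ≈ 3.4451%

step 1 [1y] swap r/1=131/4869: DF=(1 − 131/4869·(0))/(1+131/4869) = 4869/5000 ≈ 0.973800
step 2 [2y] swap r/1=175/9694: DF=(1 − 175/9694·(0.973800))/(1+175/9694) = 193/200 ≈ 0.965000
step 3 [3y] bond c/1=9/400: DF=(2045129/2000000 − 9/400·(0.973800+0.965000))/(1+9/400) = 4787/5000 ≈ 0.957400
step 4 [4y] bond c/1=1/16: DF=(46553/40000 − 1/16·(0.973800+0.965000+0.957400))/(1+1/16) = 37/40 ≈ 0.925000
step 5 [5y] zero: DF = P = 7/8 ≈ 0.875000
step 6 [6y] zero: DF = P = 8637/10000 ≈ 0.863700
step 7 [7y] bond c/1=21/400: DF=(4633251/4000000 − 21/400·(0.973800+0.965000+0.957400+0.925000+0.875000+0.863700))/(1+21/400) = 1029/1250 ≈ 0.823200
step 8 [8y] bond c/1=19/400: DF=(4480151/4000000 − 19/400·(0.973800+0.965000+0.957400+0.925000+0.875000+0.863700+0.823200))/(1+19/400) = 3899/5000 ≈ 0.779800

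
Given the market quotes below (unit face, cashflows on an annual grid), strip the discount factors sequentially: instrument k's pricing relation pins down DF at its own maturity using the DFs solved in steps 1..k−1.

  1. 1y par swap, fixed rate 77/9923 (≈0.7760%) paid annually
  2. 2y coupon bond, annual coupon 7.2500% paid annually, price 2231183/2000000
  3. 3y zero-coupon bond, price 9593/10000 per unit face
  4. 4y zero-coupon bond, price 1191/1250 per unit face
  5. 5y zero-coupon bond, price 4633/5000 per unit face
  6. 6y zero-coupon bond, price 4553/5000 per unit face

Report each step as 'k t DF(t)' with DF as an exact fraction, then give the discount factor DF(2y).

1 1 9923/10000
2 2 9731/10000
3 3 9593/10000
4 4 1191/1250
5 5 4633/5000
6 6 4553/5000
DF(2y) = 9731/10000 ≈ 0.973100

step 1 [1y] swap r/1=77/9923: DF=(1 − 77/9923·(0))/(1+77/9923) = 9923/10000 ≈ 0.992300
step 2 [2y] bond c/1=29/400: DF=(2231183/2000000 − 29/400·(0.992300))/(1+29/400) = 9731/10000 ≈ 0.973100
step 3 [3y] zero: DF = P = 9593/10000 ≈ 0.959300
step 4 [4y] zero: DF = P = 1191/1250 ≈ 0.952800
step 5 [5y] zero: DF = P = 4633/5000 ≈ 0.926600
step 6 [6y] zero: DF = P = 4553/5000 ≈ 0.910600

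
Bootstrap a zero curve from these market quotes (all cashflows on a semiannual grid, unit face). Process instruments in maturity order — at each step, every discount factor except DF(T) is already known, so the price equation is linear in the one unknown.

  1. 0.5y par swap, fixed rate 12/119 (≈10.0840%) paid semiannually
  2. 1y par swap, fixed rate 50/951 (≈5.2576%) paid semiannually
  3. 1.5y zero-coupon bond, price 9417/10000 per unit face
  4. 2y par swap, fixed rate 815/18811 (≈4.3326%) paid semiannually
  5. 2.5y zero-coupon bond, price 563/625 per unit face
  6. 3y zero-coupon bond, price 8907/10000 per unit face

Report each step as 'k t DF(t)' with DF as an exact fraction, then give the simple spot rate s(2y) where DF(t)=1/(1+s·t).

step 1 [0.5y] swap r/2=6/119: DF=(1 − 6/119·(0))/(1+6/119) = 119/125 ≈ 0.952000
step 2 [1y] swap r/2=25/951: DF=(1 − 25/951·(0.952000))/(1+25/951) = 19/20 ≈ 0.950000
step 3 [1.5y] zero: DF = P = 9417/10000 ≈ 0.941700
step 4 [2y] swap r/2=815/37622: DF=(1 − 815/37622·(0.952000+0.950000+0.941700))/(1+815/37622) = 1837/2000 ≈ 0.918500
step 5 [2.5y] zero: DF = P = 563/625 ≈ 0.900800
step 6 [3y] zero: DF = P = 8907/10000 ≈ 0.890700

1 1/2 119/125
2 1 19/20
3 3/2 9417/10000
4 2 1837/2000
5 5/2 563/625
6 3 8907/10000
s(2y) = (1/(1837/2000) − 1)/(2) = 163/3674 ≈ 4.4366%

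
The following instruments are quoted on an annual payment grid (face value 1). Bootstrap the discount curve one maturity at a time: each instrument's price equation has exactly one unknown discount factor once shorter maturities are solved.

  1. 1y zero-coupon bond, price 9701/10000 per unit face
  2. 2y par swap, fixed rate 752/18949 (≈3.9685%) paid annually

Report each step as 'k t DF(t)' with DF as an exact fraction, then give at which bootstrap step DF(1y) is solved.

1 1 9701/10000
2 2 578/625
DF(1y) is solved at step 1

step 1 [1y] zero: DF = P = 9701/10000 ≈ 0.970100
step 2 [2y] swap r/1=752/18949: DF=(1 − 752/18949·(0.970100))/(1+752/18949) = 578/625 ≈ 0.924800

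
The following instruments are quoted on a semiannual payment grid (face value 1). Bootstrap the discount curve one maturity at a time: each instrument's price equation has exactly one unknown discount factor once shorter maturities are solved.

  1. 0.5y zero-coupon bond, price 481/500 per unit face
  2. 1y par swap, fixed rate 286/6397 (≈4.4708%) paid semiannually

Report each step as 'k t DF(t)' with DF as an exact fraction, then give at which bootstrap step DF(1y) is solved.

1 1/2 481/500
2 1 9571/10000
DF(1y) is solved at step 2

step 1 [0.5y] zero: DF = P = 481/500 ≈ 0.962000
step 2 [1y] swap r/2=143/6397: DF=(1 − 143/6397·(0.962000))/(1+143/6397) = 9571/10000 ≈ 0.957100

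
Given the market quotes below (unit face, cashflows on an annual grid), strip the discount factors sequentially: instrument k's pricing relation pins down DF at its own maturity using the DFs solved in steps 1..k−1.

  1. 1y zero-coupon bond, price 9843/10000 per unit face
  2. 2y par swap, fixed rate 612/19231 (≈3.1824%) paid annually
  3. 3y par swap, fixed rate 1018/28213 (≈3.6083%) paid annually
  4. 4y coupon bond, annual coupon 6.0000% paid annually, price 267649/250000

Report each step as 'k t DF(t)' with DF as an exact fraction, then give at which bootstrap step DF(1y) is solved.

step 1 [1y] zero: DF = P = 9843/10000 ≈ 0.984300
step 2 [2y] swap r/1=612/19231: DF=(1 − 612/19231·(0.984300))/(1+612/19231) = 2347/2500 ≈ 0.938800
step 3 [3y] swap r/1=1018/28213: DF=(1 − 1018/28213·(0.984300+0.938800))/(1+1018/28213) = 4491/5000 ≈ 0.898200
step 4 [4y] bond c/1=3/50: DF=(267649/250000 − 3/50·(0.984300+0.938800+0.898200))/(1+3/50) = 8503/10000 ≈ 0.850300

1 1 9843/10000
2 2 2347/2500
3 3 4491/5000
4 4 8503/10000
DF(1y) is solved at step 1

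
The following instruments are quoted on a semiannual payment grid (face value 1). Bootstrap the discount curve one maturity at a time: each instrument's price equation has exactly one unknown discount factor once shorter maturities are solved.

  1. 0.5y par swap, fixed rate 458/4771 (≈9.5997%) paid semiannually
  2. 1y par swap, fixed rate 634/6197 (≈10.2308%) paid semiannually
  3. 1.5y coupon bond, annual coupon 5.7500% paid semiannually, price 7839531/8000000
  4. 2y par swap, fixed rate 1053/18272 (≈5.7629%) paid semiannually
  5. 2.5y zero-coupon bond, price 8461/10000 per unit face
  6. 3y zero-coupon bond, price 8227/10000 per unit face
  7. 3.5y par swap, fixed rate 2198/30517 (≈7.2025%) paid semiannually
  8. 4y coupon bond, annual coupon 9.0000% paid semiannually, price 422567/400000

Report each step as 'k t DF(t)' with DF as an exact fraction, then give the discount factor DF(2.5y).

step 1 [0.5y] swap r/2=229/4771: DF=(1 − 229/4771·(0))/(1+229/4771) = 4771/5000 ≈ 0.954200
step 2 [1y] swap r/2=317/6197: DF=(1 − 317/6197·(0.954200))/(1+317/6197) = 9049/10000 ≈ 0.904900
step 3 [1.5y] bond c/2=23/800: DF=(7839531/8000000 − 23/800·(0.954200+0.904900))/(1+23/800) = 4503/5000 ≈ 0.900600
step 4 [2y] swap r/2=1053/36544: DF=(1 − 1053/36544·(0.954200+0.904900+0.900600))/(1+1053/36544) = 8947/10000 ≈ 0.894700
step 5 [2.5y] zero: DF = P = 8461/10000 ≈ 0.846100
step 6 [3y] zero: DF = P = 8227/10000 ≈ 0.822700
step 7 [3.5y] swap r/2=1099/30517: DF=(1 − 1099/30517·(0.954200+0.904900+0.900600+0.894700+0.846100+0.822700))/(1+1099/30517) = 3901/5000 ≈ 0.780200
step 8 [4y] bond c/2=9/200: DF=(422567/400000 − 9/200·(0.954200+0.904900+0.900600+0.894700+0.846100+0.822700+0.780200))/(1+9/200) = 7481/10000 ≈ 0.748100

1 1/2 4771/5000
2 1 9049/10000
3 3/2 4503/5000
4 2 8947/10000
5 5/2 8461/10000
6 3 8227/10000
7 7/2 3901/5000
8 4 7481/10000
DF(2.5y) = 8461/10000 ≈ 0.846100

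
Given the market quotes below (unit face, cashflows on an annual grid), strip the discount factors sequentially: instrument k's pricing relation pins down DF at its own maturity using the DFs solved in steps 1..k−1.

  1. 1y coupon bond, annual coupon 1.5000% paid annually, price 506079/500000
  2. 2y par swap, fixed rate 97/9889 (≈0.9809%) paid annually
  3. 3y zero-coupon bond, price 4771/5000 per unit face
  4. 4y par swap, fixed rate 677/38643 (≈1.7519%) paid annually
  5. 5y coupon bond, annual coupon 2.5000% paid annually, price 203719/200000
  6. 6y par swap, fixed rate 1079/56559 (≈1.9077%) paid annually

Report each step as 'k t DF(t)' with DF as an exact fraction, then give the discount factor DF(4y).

1 1 2493/2500
2 2 4903/5000
3 3 4771/5000
4 4 9323/10000
5 5 1799/2000
6 6 8921/10000
DF(4y) = 9323/10000 ≈ 0.932300

step 1 [1y] bond c/1=3/200: DF=(506079/500000 − 3/200·(0))/(1+3/200) = 2493/2500 ≈ 0.997200
step 2 [2y] swap r/1=97/9889: DF=(1 − 97/9889·(0.997200))/(1+97/9889) = 4903/5000 ≈ 0.980600
step 3 [3y] zero: DF = P = 4771/5000 ≈ 0.954200
step 4 [4y] swap r/1=677/38643: DF=(1 − 677/38643·(0.997200+0.980600+0.954200))/(1+677/38643) = 9323/10000 ≈ 0.932300
step 5 [5y] bond c/1=1/40: DF=(203719/200000 − 1/40·(0.997200+0.980600+0.954200+0.932300))/(1+1/40) = 1799/2000 ≈ 0.899500
step 6 [6y] swap r/1=1079/56559: DF=(1 − 1079/56559·(0.997200+0.980600+0.954200+0.932300+0.899500))/(1+1079/56559) = 8921/10000 ≈ 0.892100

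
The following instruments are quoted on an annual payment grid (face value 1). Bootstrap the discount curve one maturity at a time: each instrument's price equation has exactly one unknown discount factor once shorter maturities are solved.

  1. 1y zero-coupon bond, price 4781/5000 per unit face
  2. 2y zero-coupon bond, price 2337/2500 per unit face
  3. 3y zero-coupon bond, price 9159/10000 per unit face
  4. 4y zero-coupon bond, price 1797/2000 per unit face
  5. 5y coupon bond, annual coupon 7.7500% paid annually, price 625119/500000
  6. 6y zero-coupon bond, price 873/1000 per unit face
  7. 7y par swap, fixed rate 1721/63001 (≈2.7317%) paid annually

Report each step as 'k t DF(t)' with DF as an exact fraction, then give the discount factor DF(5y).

step 1 [1y] zero: DF = P = 4781/5000 ≈ 0.956200
step 2 [2y] zero: DF = P = 2337/2500 ≈ 0.934800
step 3 [3y] zero: DF = P = 9159/10000 ≈ 0.915900
step 4 [4y] zero: DF = P = 1797/2000 ≈ 0.898500
step 5 [5y] bond c/1=31/400: DF=(625119/500000 − 31/400·(0.956200+0.934800+0.915900+0.898500))/(1+31/400) = 4469/5000 ≈ 0.893800
step 6 [6y] zero: DF = P = 873/1000 ≈ 0.873000
step 7 [7y] swap r/1=1721/63001: DF=(1 − 1721/63001·(0.956200+0.934800+0.915900+0.898500+0.893800+0.873000))/(1+1721/63001) = 8279/10000 ≈ 0.827900

1 1 4781/5000
2 2 2337/2500
3 3 9159/10000
4 4 1797/2000
5 5 4469/5000
6 6 873/1000
7 7 8279/10000
DF(5y) = 4469/5000 ≈ 0.893800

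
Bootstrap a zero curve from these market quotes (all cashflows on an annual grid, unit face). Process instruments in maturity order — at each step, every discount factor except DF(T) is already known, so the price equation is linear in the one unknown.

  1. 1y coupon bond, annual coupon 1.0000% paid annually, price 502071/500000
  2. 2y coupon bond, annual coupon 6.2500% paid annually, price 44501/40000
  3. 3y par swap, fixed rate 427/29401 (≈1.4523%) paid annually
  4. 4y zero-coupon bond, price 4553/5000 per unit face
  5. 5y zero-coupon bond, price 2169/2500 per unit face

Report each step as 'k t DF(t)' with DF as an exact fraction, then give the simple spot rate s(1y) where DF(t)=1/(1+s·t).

1 1 4971/5000
2 2 4943/5000
3 3 9573/10000
4 4 4553/5000
5 5 2169/2500
s(1y) = (1/(4971/5000) − 1)/(1) = 29/4971 ≈ 0.5834%

step 1 [1y] bond c/1=1/100: DF=(502071/500000 − 1/100·(0))/(1+1/100) = 4971/5000 ≈ 0.994200
step 2 [2y] bond c/1=1/16: DF=(44501/40000 − 1/16·(0.994200))/(1+1/16) = 4943/5000 ≈ 0.988600
step 3 [3y] swap r/1=427/29401: DF=(1 − 427/29401·(0.994200+0.988600))/(1+427/29401) = 9573/10000 ≈ 0.957300
step 4 [4y] zero: DF = P = 4553/5000 ≈ 0.910600
step 5 [5y] zero: DF = P = 2169/2500 ≈ 0.867600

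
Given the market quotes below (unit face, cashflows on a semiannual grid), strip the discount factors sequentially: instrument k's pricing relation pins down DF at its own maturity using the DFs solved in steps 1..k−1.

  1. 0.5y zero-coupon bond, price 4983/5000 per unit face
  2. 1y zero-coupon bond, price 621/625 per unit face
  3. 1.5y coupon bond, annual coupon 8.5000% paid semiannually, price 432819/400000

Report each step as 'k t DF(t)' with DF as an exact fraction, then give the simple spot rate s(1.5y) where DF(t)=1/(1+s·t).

1 1/2 4983/5000
2 1 621/625
3 3/2 598/625
s(1.5y) = (1/(598/625) − 1)/(3/2) = 9/299 ≈ 3.0100%

step 1 [0.5y] zero: DF = P = 4983/5000 ≈ 0.996600
step 2 [1y] zero: DF = P = 621/625 ≈ 0.993600
step 3 [1.5y] bond c/2=17/400: DF=(432819/400000 − 17/400·(0.996600+0.993600))/(1+17/400) = 598/625 ≈ 0.956800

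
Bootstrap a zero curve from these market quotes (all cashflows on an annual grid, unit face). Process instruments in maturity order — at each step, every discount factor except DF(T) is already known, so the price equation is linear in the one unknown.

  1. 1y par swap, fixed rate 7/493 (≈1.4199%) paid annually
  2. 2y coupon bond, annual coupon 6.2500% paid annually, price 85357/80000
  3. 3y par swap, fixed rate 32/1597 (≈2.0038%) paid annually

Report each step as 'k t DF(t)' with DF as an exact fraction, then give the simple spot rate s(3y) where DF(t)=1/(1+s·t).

step 1 [1y] swap r/1=7/493: DF=(1 − 7/493·(0))/(1+7/493) = 493/500 ≈ 0.986000
step 2 [2y] bond c/1=1/16: DF=(85357/80000 − 1/16·(0.986000))/(1+1/16) = 4731/5000 ≈ 0.946200
step 3 [3y] swap r/1=32/1597: DF=(1 − 32/1597·(0.986000+0.946200))/(1+32/1597) = 589/625 ≈ 0.942400

1 1 493/500
2 2 4731/5000
3 3 589/625
s(3y) = (1/(589/625) − 1)/(3) = 12/589 ≈ 2.0374%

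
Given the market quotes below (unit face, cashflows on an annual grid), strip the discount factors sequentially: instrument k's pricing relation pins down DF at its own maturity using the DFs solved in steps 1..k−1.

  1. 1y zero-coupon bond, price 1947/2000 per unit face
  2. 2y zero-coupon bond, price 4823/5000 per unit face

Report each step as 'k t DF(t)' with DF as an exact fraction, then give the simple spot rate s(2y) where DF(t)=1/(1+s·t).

step 1 [1y] zero: DF = P = 1947/2000 ≈ 0.973500
step 2 [2y] zero: DF = P = 4823/5000 ≈ 0.964600

1 1 1947/2000
2 2 4823/5000
s(2y) = (1/(4823/5000) − 1)/(2) = 177/9646 ≈ 1.8350%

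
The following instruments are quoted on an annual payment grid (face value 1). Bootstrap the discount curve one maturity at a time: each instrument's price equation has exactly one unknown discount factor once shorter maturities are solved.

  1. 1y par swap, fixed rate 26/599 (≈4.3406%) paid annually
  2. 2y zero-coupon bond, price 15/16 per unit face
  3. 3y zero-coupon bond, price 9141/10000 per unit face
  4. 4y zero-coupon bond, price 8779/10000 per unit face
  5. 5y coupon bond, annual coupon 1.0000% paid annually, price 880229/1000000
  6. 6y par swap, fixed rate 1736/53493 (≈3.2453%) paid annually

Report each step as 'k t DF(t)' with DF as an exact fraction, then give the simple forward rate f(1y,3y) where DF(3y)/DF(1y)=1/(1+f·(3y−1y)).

step 1 [1y] swap r/1=26/599: DF=(1 − 26/599·(0))/(1+26/599) = 599/625 ≈ 0.958400
step 2 [2y] zero: DF = P = 15/16 ≈ 0.937500
step 3 [3y] zero: DF = P = 9141/10000 ≈ 0.914100
step 4 [4y] zero: DF = P = 8779/10000 ≈ 0.877900
step 5 [5y] bond c/1=1/100: DF=(880229/1000000 − 1/100·(0.958400+0.937500+0.914100+0.877900))/(1+1/100) = 167/200 ≈ 0.835000
step 6 [6y] swap r/1=1736/53493: DF=(1 − 1736/53493·(0.958400+0.937500+0.914100+0.877900+0.835000))/(1+1736/53493) = 1033/1250 ≈ 0.826400

1 1 599/625
2 2 15/16
3 3 9141/10000
4 4 8779/10000
5 5 167/200
6 6 1033/1250
f(1y,3y) = ((599/625)/(9141/10000) − 1)/(2) = 443/18282 ≈ 2.4231%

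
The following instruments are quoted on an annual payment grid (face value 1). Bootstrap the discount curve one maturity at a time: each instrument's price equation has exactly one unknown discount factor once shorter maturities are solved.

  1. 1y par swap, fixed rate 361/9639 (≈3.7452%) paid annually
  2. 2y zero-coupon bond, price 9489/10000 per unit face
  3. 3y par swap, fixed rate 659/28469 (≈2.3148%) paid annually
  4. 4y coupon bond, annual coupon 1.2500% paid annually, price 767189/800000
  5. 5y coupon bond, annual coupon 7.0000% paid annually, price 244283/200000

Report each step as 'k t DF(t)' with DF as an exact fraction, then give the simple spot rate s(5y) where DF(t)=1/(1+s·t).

1 1 9639/10000
2 2 9489/10000
3 3 9341/10000
4 4 114/125
5 5 2239/2500
s(5y) = (1/(2239/2500) − 1)/(5) = 261/11195 ≈ 2.3314%

step 1 [1y] swap r/1=361/9639: DF=(1 − 361/9639·(0))/(1+361/9639) = 9639/10000 ≈ 0.963900
step 2 [2y] zero: DF = P = 9489/10000 ≈ 0.948900
step 3 [3y] swap r/1=659/28469: DF=(1 − 659/28469·(0.963900+0.948900))/(1+659/28469) = 9341/10000 ≈ 0.934100
step 4 [4y] bond c/1=1/80: DF=(767189/800000 − 1/80·(0.963900+0.948900+0.934100))/(1+1/80) = 114/125 ≈ 0.912000
step 5 [5y] bond c/1=7/100: DF=(244283/200000 − 7/100·(0.963900+0.948900+0.934100+0.912000))/(1+7/100) = 2239/2500 ≈ 0.895600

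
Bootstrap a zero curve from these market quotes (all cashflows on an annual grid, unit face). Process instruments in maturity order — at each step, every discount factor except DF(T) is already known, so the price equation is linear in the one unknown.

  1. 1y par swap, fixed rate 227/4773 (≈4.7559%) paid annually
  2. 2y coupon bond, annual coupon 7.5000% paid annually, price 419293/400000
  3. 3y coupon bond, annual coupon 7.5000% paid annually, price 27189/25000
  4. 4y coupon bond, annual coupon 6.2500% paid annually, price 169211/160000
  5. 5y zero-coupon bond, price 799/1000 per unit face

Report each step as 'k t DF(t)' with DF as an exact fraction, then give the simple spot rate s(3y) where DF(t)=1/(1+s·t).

1 1 4773/5000
2 2 1817/2000
3 3 8817/10000
4 4 8339/10000
5 5 799/1000
s(3y) = (1/(8817/10000) − 1)/(3) = 1183/26451 ≈ 4.4724%

step 1 [1y] swap r/1=227/4773: DF=(1 − 227/4773·(0))/(1+227/4773) = 4773/5000 ≈ 0.954600
step 2 [2y] bond c/1=3/40: DF=(419293/400000 − 3/40·(0.954600))/(1+3/40) = 1817/2000 ≈ 0.908500
step 3 [3y] bond c/1=3/40: DF=(27189/25000 − 3/40·(0.954600+0.908500))/(1+3/40) = 8817/10000 ≈ 0.881700
step 4 [4y] bond c/1=1/16: DF=(169211/160000 − 1/16·(0.954600+0.908500+0.881700))/(1+1/16) = 8339/10000 ≈ 0.833900
step 5 [5y] zero: DF = P = 799/1000 ≈ 0.799000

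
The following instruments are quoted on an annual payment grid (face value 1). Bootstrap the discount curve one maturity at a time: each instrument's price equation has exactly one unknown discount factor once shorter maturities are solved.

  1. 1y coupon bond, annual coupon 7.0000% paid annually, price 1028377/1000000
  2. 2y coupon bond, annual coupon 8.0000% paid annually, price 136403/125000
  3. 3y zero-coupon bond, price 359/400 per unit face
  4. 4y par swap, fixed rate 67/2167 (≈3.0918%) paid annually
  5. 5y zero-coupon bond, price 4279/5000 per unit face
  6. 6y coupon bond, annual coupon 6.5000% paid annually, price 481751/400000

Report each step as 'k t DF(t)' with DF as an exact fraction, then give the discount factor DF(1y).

step 1 [1y] bond c/1=7/100: DF=(1028377/1000000 − 7/100·(0))/(1+7/100) = 9611/10000 ≈ 0.961100
step 2 [2y] bond c/1=2/25: DF=(136403/125000 − 2/25·(0.961100))/(1+2/25) = 587/625 ≈ 0.939200
step 3 [3y] zero: DF = P = 359/400 ≈ 0.897500
step 4 [4y] swap r/1=67/2167: DF=(1 − 67/2167·(0.961100+0.939200+0.897500))/(1+67/2167) = 8861/10000 ≈ 0.886100
step 5 [5y] zero: DF = P = 4279/5000 ≈ 0.855800
step 6 [6y] bond c/1=13/200: DF=(481751/400000 − 13/200·(0.961100+0.939200+0.897500+0.886100+0.855800))/(1+13/200) = 4269/5000 ≈ 0.853800

1 1 9611/10000
2 2 587/625
3 3 359/400
4 4 8861/10000
5 5 4279/5000
6 6 4269/5000
DF(1y) = 9611/10000 ≈ 0.961100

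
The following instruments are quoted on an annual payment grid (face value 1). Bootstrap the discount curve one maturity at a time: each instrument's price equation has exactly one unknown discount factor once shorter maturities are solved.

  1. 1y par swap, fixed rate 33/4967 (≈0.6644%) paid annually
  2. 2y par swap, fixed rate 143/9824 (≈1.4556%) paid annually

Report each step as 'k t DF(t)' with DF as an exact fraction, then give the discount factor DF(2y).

step 1 [1y] swap r/1=33/4967: DF=(1 − 33/4967·(0))/(1+33/4967) = 4967/5000 ≈ 0.993400
step 2 [2y] swap r/1=143/9824: DF=(1 − 143/9824·(0.993400))/(1+143/9824) = 4857/5000 ≈ 0.971400

1 1 4967/5000
2 2 4857/5000
DF(2y) = 4857/5000 ≈ 0.971400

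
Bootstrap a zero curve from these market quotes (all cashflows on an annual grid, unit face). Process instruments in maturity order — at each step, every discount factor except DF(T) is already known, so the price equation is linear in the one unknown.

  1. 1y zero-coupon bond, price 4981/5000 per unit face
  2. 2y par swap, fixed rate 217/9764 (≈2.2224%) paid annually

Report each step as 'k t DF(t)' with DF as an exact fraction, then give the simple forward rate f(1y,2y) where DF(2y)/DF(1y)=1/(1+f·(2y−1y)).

1 1 4981/5000
2 2 4783/5000
f(1y,2y) = ((4981/5000)/(4783/5000) − 1)/(1) = 198/4783 ≈ 4.1397%

step 1 [1y] zero: DF = P = 4981/5000 ≈ 0.996200
step 2 [2y] swap r/1=217/9764: DF=(1 − 217/9764·(0.996200))/(1+217/9764) = 4783/5000 ≈ 0.956600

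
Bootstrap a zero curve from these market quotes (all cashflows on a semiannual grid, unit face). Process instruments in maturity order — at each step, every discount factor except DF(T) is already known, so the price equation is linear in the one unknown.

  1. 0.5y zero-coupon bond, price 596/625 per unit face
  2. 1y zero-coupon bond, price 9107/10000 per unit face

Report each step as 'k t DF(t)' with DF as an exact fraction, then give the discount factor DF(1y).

step 1 [0.5y] zero: DF = P = 596/625 ≈ 0.953600
step 2 [1y] zero: DF = P = 9107/10000 ≈ 0.910700

1 1/2 596/625
2 1 9107/10000
DF(1y) = 9107/10000 ≈ 0.910700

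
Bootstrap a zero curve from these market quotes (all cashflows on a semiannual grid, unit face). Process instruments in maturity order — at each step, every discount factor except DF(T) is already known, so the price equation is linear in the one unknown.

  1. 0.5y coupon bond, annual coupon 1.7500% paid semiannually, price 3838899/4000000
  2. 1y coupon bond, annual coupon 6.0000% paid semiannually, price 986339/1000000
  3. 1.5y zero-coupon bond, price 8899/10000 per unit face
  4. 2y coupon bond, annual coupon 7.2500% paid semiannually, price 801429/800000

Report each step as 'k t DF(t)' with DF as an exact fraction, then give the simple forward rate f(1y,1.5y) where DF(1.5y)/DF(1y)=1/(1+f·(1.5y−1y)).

1 1/2 4757/5000
2 1 9299/10000
3 3/2 8899/10000
4 2 4349/5000
f(1y,1.5y) = ((9299/10000)/(8899/10000) − 1)/(1/2) = 800/8899 ≈ 8.9898%

step 1 [0.5y] bond c/2=7/800: DF=(3838899/4000000 − 7/800·(0))/(1+7/800) = 4757/5000 ≈ 0.951400
step 2 [1y] bond c/2=3/100: DF=(986339/1000000 − 3/100·(0.951400))/(1+3/100) = 9299/10000 ≈ 0.929900
step 3 [1.5y] zero: DF = P = 8899/10000 ≈ 0.889900
step 4 [2y] bond c/2=29/800: DF=(801429/800000 − 29/800·(0.951400+0.929900+0.889900))/(1+29/800) = 4349/5000 ≈ 0.869800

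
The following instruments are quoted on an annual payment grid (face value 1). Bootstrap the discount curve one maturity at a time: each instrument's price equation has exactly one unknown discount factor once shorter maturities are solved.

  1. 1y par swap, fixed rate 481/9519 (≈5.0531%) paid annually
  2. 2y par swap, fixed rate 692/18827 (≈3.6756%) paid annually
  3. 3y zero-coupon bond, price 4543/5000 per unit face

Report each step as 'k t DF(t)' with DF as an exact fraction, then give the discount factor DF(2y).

1 1 9519/10000
2 2 2327/2500
3 3 4543/5000
DF(2y) = 2327/2500 ≈ 0.930800

step 1 [1y] swap r/1=481/9519: DF=(1 − 481/9519·(0))/(1+481/9519) = 9519/10000 ≈ 0.951900
step 2 [2y] swap r/1=692/18827: DF=(1 − 692/18827·(0.951900))/(1+692/18827) = 2327/2500 ≈ 0.930800
step 3 [3y] zero: DF = P = 4543/5000 ≈ 0.908600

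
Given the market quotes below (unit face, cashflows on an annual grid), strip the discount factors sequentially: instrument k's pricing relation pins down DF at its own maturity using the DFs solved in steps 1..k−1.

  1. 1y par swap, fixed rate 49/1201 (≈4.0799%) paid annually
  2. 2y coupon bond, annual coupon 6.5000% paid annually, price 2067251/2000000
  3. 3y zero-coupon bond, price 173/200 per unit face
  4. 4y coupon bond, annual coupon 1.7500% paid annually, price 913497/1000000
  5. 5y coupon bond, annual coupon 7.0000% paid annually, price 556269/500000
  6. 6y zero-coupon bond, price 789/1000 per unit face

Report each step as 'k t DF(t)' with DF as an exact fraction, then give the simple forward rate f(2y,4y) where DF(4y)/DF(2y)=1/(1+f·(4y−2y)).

step 1 [1y] swap r/1=49/1201: DF=(1 − 49/1201·(0))/(1+49/1201) = 1201/1250 ≈ 0.960800
step 2 [2y] bond c/1=13/200: DF=(2067251/2000000 − 13/200·(0.960800))/(1+13/200) = 9119/10000 ≈ 0.911900
step 3 [3y] zero: DF = P = 173/200 ≈ 0.865000
step 4 [4y] bond c/1=7/400: DF=(913497/1000000 − 7/400·(0.960800+0.911900+0.865000))/(1+7/400) = 8507/10000 ≈ 0.850700
step 5 [5y] bond c/1=7/100: DF=(556269/500000 − 7/100·(0.960800+0.911900+0.865000+0.850700))/(1+7/100) = 161/200 ≈ 0.805000
step 6 [6y] zero: DF = P = 789/1000 ≈ 0.789000

1 1 1201/1250
2 2 9119/10000
3 3 173/200
4 4 8507/10000
5 5 161/200
6 6 789/1000
f(2y,4y) = ((9119/10000)/(8507/10000) − 1)/(2) = 306/8507 ≈ 3.5970%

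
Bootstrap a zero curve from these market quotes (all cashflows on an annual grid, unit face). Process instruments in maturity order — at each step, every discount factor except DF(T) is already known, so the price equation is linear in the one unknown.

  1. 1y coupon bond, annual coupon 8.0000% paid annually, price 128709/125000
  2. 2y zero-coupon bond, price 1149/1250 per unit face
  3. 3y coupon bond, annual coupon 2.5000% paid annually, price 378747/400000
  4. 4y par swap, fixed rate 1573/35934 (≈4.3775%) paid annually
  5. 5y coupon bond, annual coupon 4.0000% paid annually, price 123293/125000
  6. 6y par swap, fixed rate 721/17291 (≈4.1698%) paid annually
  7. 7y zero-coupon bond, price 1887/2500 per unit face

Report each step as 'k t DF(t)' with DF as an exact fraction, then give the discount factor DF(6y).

step 1 [1y] bond c/1=2/25: DF=(128709/125000 − 2/25·(0))/(1+2/25) = 4767/5000 ≈ 0.953400
step 2 [2y] zero: DF = P = 1149/1250 ≈ 0.919200
step 3 [3y] bond c/1=1/40: DF=(378747/400000 − 1/40·(0.953400+0.919200))/(1+1/40) = 8781/10000 ≈ 0.878100
step 4 [4y] swap r/1=1573/35934: DF=(1 − 1573/35934·(0.953400+0.919200+0.878100))/(1+1573/35934) = 8427/10000 ≈ 0.842700
step 5 [5y] bond c/1=1/25: DF=(123293/125000 − 1/25·(0.953400+0.919200+0.878100+0.842700))/(1+1/25) = 4051/5000 ≈ 0.810200
step 6 [6y] swap r/1=721/17291: DF=(1 − 721/17291·(0.953400+0.919200+0.878100+0.842700+0.810200))/(1+721/17291) = 7837/10000 ≈ 0.783700
step 7 [7y] zero: DF = P = 1887/2500 ≈ 0.754800

1 1 4767/5000
2 2 1149/1250
3 3 8781/10000
4 4 8427/10000
5 5 4051/5000
6 6 7837/10000
7 7 1887/2500
DF(6y) = 7837/10000 ≈ 0.783700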